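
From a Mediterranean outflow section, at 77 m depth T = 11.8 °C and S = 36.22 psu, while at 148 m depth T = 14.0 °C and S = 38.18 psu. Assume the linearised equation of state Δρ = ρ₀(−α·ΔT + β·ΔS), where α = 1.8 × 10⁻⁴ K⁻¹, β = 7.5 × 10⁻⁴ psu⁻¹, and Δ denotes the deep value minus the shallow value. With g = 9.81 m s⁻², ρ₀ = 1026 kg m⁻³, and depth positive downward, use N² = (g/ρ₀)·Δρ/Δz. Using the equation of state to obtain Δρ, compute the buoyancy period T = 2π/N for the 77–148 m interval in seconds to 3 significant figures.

516 s

ΔT = +2.2 K, ΔS = +1.96 psu (deep − shallow).
Δρ/ρ₀ = −αΔT + βΔS = -3.96 × 10⁻⁴ + 1.47 × 10⁻³ = 1.074 × 10⁻³, so Δρ ≈ 1.102 kg m⁻³.
N² = (g/ρ₀)·Δρ/Δz = g·(Δρ/ρ₀)/Δz = 9.81 × 1.074 × 10⁻³ / 71 = 1.4839 × 10⁻⁴ s⁻².
N = √(1.4839 × 10⁻⁴) = 0.012182 rad s⁻¹ → T = 2π/N = 515.78 s ≈ 516 s.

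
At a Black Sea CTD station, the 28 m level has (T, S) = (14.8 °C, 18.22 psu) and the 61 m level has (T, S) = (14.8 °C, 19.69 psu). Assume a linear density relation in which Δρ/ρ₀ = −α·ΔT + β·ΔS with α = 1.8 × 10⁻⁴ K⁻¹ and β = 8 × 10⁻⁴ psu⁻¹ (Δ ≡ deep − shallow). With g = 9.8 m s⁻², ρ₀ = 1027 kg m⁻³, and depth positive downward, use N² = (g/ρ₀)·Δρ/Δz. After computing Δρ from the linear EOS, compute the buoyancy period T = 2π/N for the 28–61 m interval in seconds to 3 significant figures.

ΔT = +0.0 K, ΔS = +1.47 psu (deep − shallow).
Δρ/ρ₀ = −αΔT + βΔS = 0 + 1.176 × 10⁻³ = 1.176 × 10⁻³, so Δρ ≈ 1.208 kg m⁻³.
N² = (g/ρ₀)·Δρ/Δz = g·(Δρ/ρ₀)/Δz = 9.8 × 1.176 × 10⁻³ / 33 = 3.4924 × 10⁻⁴ s⁻².
N = √(3.4924 × 10⁻⁴) = 0.018688 rad s⁻¹ → T = 2π/N = 336.21 s ≈ 336 s.

336 s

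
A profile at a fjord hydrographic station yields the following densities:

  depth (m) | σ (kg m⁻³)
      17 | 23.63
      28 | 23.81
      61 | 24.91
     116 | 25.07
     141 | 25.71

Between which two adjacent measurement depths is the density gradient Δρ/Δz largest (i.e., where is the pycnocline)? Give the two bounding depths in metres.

Compute the density gradient over each adjacent pair:
  17–28 m: Δρ/Δz = 0.18/11 = 0.016 kg m⁻⁴
  28–61 m: Δρ/Δz = 1.10/33 = 0.033 kg m⁻⁴
  61–116 m: Δρ/Δz = 0.16/55 = 2.9 × 10⁻³ kg m⁻⁴
  116–141 m: Δρ/Δz = 0.64/25 = 0.026 kg m⁻⁴
The largest gradient is in the 28–61 m interval — the pycnocline.

28–61 m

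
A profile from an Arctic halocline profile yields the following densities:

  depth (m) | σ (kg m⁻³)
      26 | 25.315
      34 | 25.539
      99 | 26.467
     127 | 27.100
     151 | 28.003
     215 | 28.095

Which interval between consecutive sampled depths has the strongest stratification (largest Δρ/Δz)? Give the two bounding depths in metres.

Compute the density gradient over each adjacent pair:
  26–34 m: Δρ/Δz = 0.224/8 = 0.028 kg m⁻⁴
  34–99 m: Δρ/Δz = 0.928/65 = 0.014 kg m⁻⁴
  99–127 m: Δρ/Δz = 0.633/28 = 0.023 kg m⁻⁴
  127–151 m: Δρ/Δz = 0.903/24 = 0.038 kg m⁻⁴
  151–215 m: Δρ/Δz = 0.092/64 = 1.4 × 10⁻³ kg m⁻⁴
The largest gradient is in the 127–151 m interval — the pycnocline.

127–151 m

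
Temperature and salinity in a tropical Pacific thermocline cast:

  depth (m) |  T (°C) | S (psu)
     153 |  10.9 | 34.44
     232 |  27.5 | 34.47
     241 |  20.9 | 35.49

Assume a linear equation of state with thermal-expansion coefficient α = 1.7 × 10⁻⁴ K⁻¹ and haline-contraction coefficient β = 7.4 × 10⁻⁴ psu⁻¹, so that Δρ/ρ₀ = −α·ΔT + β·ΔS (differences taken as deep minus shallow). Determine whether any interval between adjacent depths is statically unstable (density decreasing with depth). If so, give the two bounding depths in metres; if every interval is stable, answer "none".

Evaluate Δρ/ρ₀ = −αΔT + βΔS across each adjacent pair:
  153–232 m: −αΔT+βΔS = −(1.7 × 10⁻⁴)(+16.6)+(7.4 × 10⁻⁴)(+0.03) = -2.8 × 10⁻³ → UNSTABLE
  232–241 m: −αΔT+βΔS = −(1.7 × 10⁻⁴)(-6.6)+(7.4 × 10⁻⁴)(+1.02) = 1.9 × 10⁻³ → stable
The 153–232 m interval has Δρ < 0: lighter water underlies denser water.

153–232 m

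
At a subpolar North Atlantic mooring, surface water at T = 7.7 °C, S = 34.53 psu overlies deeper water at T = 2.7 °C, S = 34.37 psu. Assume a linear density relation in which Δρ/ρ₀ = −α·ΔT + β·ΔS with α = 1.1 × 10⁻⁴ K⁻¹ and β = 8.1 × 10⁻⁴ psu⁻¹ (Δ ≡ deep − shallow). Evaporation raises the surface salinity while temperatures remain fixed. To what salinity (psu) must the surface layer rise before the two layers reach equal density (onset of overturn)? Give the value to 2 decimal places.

35.05 psu

Neutral buoyancy requires −α(T_deep − T_surf) + β(S_deep − S_surf′) = 0.
S_surf′ = S_deep − (α/β)·ΔT = 34.37 − (1.1 × 10⁻⁴/8.1 × 10⁻⁴)·(-5.0) = 35.0490 psu.
Increase required: 35.0490 − 34.53 = 0.5190 psu.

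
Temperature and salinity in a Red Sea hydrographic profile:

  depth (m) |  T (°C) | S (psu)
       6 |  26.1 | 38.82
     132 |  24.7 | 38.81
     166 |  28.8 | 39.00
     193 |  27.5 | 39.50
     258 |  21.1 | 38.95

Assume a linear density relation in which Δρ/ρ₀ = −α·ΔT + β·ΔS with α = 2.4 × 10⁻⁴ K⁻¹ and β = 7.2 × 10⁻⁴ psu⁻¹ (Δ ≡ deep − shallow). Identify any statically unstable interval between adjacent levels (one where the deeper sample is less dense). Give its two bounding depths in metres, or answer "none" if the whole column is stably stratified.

Evaluate Δρ/ρ₀ = −αΔT + βΔS across each adjacent pair:
  6–132 m: −αΔT+βΔS = −(2.4 × 10⁻⁴)(-1.4)+(7.2 × 10⁻⁴)(-0.01) = 3.3 × 10⁻⁴ → stable
  132–166 m: −αΔT+βΔS = −(2.4 × 10⁻⁴)(+4.1)+(7.2 × 10⁻⁴)(+0.19) = -8.5 × 10⁻⁴ → UNSTABLE
  166–193 m: −αΔT+βΔS = −(2.4 × 10⁻⁴)(-1.3)+(7.2 × 10⁻⁴)(+0.50) = 6.7 × 10⁻⁴ → stable
  193–258 m: −αΔT+βΔS = −(2.4 × 10⁻⁴)(-6.4)+(7.2 × 10⁻⁴)(-0.55) = 1.1 × 10⁻³ → stable
The 132–166 m interval has Δρ < 0: lighter water underlies denser water.

132–166 m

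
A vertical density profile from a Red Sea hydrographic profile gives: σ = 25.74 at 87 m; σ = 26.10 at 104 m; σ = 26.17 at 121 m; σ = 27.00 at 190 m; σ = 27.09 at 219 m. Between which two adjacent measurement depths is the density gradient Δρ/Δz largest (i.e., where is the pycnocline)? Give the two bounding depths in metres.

87–104 m

Compute the density gradient over each adjacent pair:
  87–104 m: Δρ/Δz = 0.36/17 = 0.021 kg m⁻⁴
  104–121 m: Δρ/Δz = 0.07/17 = 4.1 × 10⁻³ kg m⁻⁴
  121–190 m: Δρ/Δz = 0.83/69 = 0.012 kg m⁻⁴
  190–219 m: Δρ/Δz = 0.09/29 = 3.1 × 10⁻³ kg m⁻⁴
The largest gradient is in the 87–104 m interval — the pycnocline.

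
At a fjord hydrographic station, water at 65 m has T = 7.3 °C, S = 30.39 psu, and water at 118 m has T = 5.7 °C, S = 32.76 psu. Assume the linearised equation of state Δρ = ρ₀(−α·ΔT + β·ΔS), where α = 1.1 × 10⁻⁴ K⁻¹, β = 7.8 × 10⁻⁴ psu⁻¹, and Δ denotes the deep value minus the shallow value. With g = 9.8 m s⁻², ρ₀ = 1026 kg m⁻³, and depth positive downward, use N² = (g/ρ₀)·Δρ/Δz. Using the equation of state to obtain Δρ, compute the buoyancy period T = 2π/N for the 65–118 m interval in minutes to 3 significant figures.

5.41 min

ΔT = -1.6 K, ΔS = +2.37 psu (deep − shallow).
Δρ/ρ₀ = −αΔT + βΔS = 1.76 × 10⁻⁴ + 1.8486 × 10⁻³ = 2.0246 × 10⁻³, so Δρ ≈ 2.077 kg m⁻³.
N² = (g/ρ₀)·Δρ/Δz = g·(Δρ/ρ₀)/Δz = 9.8 × 2.0246 × 10⁻³ / 53 = 3.7436 × 10⁻⁴ s⁻².
N = √(3.7436 × 10⁻⁴) = 0.019348 rad s⁻¹ → T = 2π/N = 324.75 s = 5.4125 min ≈ 5.41 min.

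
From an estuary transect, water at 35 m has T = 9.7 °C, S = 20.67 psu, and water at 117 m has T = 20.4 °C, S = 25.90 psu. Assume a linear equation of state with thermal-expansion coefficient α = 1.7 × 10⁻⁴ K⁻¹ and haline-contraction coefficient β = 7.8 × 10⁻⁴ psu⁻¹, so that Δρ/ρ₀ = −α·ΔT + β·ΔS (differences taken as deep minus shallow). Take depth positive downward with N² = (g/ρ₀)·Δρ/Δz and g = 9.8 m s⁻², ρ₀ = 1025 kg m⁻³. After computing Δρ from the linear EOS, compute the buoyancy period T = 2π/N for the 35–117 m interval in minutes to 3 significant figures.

ΔT = +10.7 K, ΔS = +5.23 psu (deep − shallow).
Δρ/ρ₀ = −αΔT + βΔS = -1.819 × 10⁻³ + 4.0794 × 10⁻³ = 2.2604 × 10⁻³, so Δρ ≈ 2.317 kg m⁻³.
N² = (g/ρ₀)·Δρ/Δz = g·(Δρ/ρ₀)/Δz = 9.8 × 2.2604 × 10⁻³ / 82 = 2.7015 × 10⁻⁴ s⁻².
N = √(2.7015 × 10⁻⁴) = 0.016436 rad s⁻¹ → T = 2π/N = 382.28 s = 6.3713 min ≈ 6.37 min.

6.37 min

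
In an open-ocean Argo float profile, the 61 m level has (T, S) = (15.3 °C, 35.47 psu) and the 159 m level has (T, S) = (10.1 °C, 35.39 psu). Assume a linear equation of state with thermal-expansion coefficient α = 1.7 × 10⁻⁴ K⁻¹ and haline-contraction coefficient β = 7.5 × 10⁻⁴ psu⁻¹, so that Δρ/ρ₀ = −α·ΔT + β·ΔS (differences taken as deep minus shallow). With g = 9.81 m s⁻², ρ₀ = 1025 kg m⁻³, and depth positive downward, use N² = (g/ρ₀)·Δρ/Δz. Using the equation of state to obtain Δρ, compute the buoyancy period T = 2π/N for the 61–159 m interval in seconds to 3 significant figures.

ΔT = -5.2 K, ΔS = -0.08 psu (deep − shallow).
Δρ/ρ₀ = −αΔT + βΔS = 8.84 × 10⁻⁴ − 6.00 × 10⁻⁵ = 8.24 × 10⁻⁴, so Δρ ≈ 0.8446 kg m⁻³.
N² = (g/ρ₀)·Δρ/Δz = g·(Δρ/ρ₀)/Δz = 9.81 × 8.24 × 10⁻⁴ / 98 = 8.2484 × 10⁻⁵ s⁻².
N = √(8.2484 × 10⁻⁵) = 9.0821 × 10⁻³ rad s⁻¹ → T = 2π/N = 691.82 s ≈ 692 s.

692 s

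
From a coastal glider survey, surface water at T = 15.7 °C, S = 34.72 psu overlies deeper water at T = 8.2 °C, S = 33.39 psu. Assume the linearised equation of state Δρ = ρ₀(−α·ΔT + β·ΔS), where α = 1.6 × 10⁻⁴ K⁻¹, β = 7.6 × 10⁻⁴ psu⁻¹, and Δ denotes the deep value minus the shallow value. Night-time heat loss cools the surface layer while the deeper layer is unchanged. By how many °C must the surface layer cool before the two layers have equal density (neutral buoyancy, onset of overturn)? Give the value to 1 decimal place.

1.2 °C

Neutral buoyancy requires Δρ = 0, i.e. −α(T_deep − T_surf′) + β(S_deep − S_surf) = 0.
T_surf′ = T_deep − (β/α)·ΔS = 8.2 − (7.6 × 10⁻⁴/1.6 × 10⁻⁴)·(-1.33) = 14.518 °C.
Cooling required: 15.7 − (14.518) = 1.182 °C.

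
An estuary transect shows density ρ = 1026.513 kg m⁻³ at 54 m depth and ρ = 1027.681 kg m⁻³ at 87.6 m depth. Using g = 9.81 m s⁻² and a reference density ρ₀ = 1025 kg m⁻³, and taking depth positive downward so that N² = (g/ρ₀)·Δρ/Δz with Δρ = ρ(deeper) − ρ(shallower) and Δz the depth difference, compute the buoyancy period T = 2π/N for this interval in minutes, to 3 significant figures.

5.74 min

Δρ = 1027.681 − 1026.513 = 1.168 kg m⁻³ over Δz = 87.6 − 54 = 33.6 m.
N² = (9.81/1025) × (1.168/33.6) = 3.3270 × 10⁻⁴ s⁻².
N = √(3.3270 × 10⁻⁴) = 0.018240 rad s⁻¹, so T = 2π/N = 344.47 s = 5.7412 min ≈ 5.74 min.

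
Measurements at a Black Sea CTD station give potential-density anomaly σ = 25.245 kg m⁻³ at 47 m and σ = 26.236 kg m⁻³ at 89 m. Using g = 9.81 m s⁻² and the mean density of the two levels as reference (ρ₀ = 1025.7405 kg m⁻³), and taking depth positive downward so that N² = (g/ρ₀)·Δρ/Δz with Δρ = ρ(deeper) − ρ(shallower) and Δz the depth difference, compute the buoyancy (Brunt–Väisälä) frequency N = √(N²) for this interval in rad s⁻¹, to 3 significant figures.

Δρ = 1026.236 − 1025.245 = 0.991 kg m⁻³ over Δz = 89 − 47 = 42 m.
N² = (9.81/1025.7405) × (0.991/42) = 2.2566 × 10⁻⁴ s⁻².
N = √(2.2566 × 10⁻⁴) = 0.015022 rad s⁻¹ ≈ 0.0150 rad s⁻¹.

0.0150 rad s⁻¹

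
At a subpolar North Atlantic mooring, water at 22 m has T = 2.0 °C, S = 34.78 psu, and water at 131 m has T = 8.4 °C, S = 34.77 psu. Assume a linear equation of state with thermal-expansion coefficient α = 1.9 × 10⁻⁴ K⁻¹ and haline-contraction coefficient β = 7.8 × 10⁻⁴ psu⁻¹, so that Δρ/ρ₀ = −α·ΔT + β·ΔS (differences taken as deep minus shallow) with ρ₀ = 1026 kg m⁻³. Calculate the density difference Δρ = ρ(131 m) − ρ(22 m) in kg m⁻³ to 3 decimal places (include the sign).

ΔT = +6.4 K, ΔS = -0.01 psu (deep − shallow).
Δρ/ρ₀ = −(1.9 × 10⁻⁴)(+6.4) + (7.8 × 10⁻⁴)(-0.01) = -1.2238 × 10⁻³.
Δρ = 1026 × (-1.2238 × 10⁻³) = -1.256 kg m⁻³.
Negative Δρ: lighter below, statically unstable.

-1.256 kg m⁻³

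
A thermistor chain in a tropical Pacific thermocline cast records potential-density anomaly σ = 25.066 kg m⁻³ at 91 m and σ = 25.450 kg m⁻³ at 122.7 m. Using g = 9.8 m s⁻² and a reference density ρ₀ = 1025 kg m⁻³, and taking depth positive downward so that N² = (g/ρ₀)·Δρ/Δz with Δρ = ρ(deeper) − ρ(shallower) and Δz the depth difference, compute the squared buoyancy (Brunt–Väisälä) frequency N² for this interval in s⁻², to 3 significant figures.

Δρ = 1025.450 − 1025.066 = 0.384 kg m⁻³ over Δz = 122.7 − 91 = 31.7 m.
N² = (9.8/1025) × (0.384/31.7) = 1.1582 × 10⁻⁴ s⁻² ≈ 1.16 × 10⁻⁴ s⁻².
Since Δρ > 0 the layer is stably stratified.

1.16 × 10⁻⁴ s⁻²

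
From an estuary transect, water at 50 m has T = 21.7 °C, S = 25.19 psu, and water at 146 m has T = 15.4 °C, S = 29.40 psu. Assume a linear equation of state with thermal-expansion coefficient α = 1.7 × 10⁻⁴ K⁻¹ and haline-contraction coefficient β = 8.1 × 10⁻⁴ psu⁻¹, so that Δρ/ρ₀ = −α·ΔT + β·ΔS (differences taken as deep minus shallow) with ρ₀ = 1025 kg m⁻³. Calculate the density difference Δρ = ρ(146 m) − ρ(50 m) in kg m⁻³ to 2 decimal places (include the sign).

+4.59 kg m⁻³

ΔT = -6.3 K, ΔS = +4.21 psu (deep − shallow).
Δρ/ρ₀ = −(1.7 × 10⁻⁴)(-6.3) + (8.1 × 10⁻⁴)(+4.21) = 4.4811 × 10⁻³.
Δρ = 1025 × (4.4811 × 10⁻³) = +4.59 kg m⁻³.
Positive Δρ: denser below, stable.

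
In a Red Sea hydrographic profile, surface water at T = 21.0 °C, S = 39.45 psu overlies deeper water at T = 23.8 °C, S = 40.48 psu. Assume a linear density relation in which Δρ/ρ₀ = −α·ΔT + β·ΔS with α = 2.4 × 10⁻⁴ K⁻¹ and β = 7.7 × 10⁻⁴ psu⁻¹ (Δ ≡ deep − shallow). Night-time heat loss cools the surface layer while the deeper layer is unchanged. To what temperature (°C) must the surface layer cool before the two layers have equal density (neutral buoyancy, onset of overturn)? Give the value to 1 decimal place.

20.5 °C

Neutral buoyancy requires Δρ = 0, i.e. −α(T_deep − T_surf′) + β(S_deep − S_surf) = 0.
T_surf′ = T_deep − (β/α)·ΔS = 23.8 − (7.7 × 10⁻⁴/2.4 × 10⁻⁴)·(+1.03) = 20.495 °C.
Cooling required: 21.0 − (20.495) = 0.505 °C.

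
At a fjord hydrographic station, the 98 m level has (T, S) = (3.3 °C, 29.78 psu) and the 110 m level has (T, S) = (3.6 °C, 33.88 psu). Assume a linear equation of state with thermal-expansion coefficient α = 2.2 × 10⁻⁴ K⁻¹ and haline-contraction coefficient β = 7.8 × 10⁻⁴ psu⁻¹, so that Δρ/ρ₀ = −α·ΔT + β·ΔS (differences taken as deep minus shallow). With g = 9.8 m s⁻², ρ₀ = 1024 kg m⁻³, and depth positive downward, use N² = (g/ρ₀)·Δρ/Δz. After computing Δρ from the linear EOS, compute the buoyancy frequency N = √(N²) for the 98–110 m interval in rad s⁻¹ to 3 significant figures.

0.0506 rad s⁻¹

ΔT = +0.3 K, ΔS = +4.10 psu (deep − shallow).
Δρ/ρ₀ = −αΔT + βΔS = -6.60 × 10⁻⁵ + 3.198 × 10⁻³ = 3.132 × 10⁻³, so Δρ ≈ 3.207 kg m⁻³.
N² = (g/ρ₀)·Δρ/Δz = g·(Δρ/ρ₀)/Δz = 9.8 × 3.132 × 10⁻³ / 12 = 2.5578 × 10⁻³ s⁻².
N = √(2.5578 × 10⁻³) = 0.050575 rad s⁻¹ ≈ 0.0506 rad s⁻¹.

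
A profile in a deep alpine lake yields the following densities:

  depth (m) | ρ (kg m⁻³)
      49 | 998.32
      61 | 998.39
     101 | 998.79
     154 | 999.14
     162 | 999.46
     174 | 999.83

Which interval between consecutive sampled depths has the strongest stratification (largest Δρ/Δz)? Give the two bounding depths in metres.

154–162 m

Compute the density gradient over each adjacent pair:
  49–61 m: Δρ/Δz = 0.07/12 = 5.8 × 10⁻³ kg m⁻⁴
  61–101 m: Δρ/Δz = 0.40/40 = 0.010 kg m⁻⁴
  101–154 m: Δρ/Δz = 0.35/53 = 6.6 × 10⁻³ kg m⁻⁴
  154–162 m: Δρ/Δz = 0.32/8 = 0.040 kg m⁻⁴
  162–174 m: Δρ/Δz = 0.37/12 = 0.031 kg m⁻⁴
The largest gradient is in the 154–162 m interval — the pycnocline.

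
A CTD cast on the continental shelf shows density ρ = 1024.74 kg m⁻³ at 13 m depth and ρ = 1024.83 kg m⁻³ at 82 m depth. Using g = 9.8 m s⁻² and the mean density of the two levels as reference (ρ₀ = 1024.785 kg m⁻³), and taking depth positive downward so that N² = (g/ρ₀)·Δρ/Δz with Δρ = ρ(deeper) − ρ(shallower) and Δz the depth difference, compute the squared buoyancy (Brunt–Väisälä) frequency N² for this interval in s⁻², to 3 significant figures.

1.25 × 10⁻⁵ s⁻²

Δρ = 1024.83 − 1024.74 = 0.09 kg m⁻³ over Δz = 82 − 13 = 69 m.
N² = (9.8/1024.785) × (0.09/69) = 1.2473 × 10⁻⁵ s⁻² ≈ 1.25 × 10⁻⁵ s⁻².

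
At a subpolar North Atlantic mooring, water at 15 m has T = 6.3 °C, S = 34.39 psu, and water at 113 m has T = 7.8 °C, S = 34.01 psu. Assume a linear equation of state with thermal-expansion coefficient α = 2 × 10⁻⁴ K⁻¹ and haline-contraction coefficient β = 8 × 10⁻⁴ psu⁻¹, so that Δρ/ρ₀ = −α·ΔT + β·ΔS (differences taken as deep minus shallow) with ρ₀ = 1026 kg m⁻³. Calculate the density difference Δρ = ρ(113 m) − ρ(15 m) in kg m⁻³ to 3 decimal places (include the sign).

ΔT = +1.5 K, ΔS = -0.38 psu (deep − shallow).
Δρ/ρ₀ = −(2 × 10⁻⁴)(+1.5) + (8 × 10⁻⁴)(-0.38) = -6.04 × 10⁻⁴.
Δρ = 1026 × (-6.04 × 10⁻⁴) = -0.620 kg m⁻³.
Negative Δρ: lighter below, statically unstable.

-0.620 kg m⁻³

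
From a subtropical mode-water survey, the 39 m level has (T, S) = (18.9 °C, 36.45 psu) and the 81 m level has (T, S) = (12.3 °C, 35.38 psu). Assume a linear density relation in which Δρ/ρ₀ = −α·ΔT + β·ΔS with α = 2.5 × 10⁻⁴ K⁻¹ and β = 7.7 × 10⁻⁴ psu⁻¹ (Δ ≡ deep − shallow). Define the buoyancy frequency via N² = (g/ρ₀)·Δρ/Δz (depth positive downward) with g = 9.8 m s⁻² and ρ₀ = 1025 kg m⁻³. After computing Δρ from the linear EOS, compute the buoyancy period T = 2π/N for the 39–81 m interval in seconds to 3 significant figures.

ΔT = -6.6 K, ΔS = -1.07 psu (deep − shallow).
Δρ/ρ₀ = −αΔT + βΔS = 1.65 × 10⁻³ − 8.239 × 10⁻⁴ = 8.261 × 10⁻⁴, so Δρ ≈ 0.8468 kg m⁻³.
N² = (g/ρ₀)·Δρ/Δz = g·(Δρ/ρ₀)/Δz = 9.8 × 8.261 × 10⁻⁴ / 42 = 1.9276 × 10⁻⁴ s⁻².
N = √(1.9276 × 10⁻⁴) = 0.013884 rad s⁻¹ → T = 2π/N = 452.55 s ≈ 453 s.

453 s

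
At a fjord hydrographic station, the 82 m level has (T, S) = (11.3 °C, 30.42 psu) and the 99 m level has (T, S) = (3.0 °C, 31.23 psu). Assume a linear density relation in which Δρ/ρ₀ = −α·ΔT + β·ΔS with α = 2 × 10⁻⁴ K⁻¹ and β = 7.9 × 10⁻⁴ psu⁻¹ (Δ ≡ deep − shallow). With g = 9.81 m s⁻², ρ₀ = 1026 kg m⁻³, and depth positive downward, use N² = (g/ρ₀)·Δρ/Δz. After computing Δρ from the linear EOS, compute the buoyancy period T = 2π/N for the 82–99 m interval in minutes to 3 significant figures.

ΔT = -8.3 K, ΔS = +0.81 psu (deep − shallow).
Δρ/ρ₀ = −αΔT + βΔS = 1.66 × 10⁻³ + 6.399 × 10⁻⁴ = 2.2999 × 10⁻³, so Δρ ≈ 2.360 kg m⁻³.
N² = (g/ρ₀)·Δρ/Δz = g·(Δρ/ρ₀)/Δz = 9.81 × 2.2999 × 10⁻³ / 17 = 1.3272 × 10⁻³ s⁻².
N = √(1.3272 × 10⁻³) = 0.036431 rad s⁻¹ → T = 2π/N = 172.47 s = 2.8745 min ≈ 2.87 min.

2.87 min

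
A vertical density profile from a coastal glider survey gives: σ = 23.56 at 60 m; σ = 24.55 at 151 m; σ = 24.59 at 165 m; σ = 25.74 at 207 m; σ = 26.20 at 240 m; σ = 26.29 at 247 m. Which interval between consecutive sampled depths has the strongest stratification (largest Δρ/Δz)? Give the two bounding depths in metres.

165–207 m

Compute the density gradient over each adjacent pair:
  60–151 m: Δρ/Δz = 0.99/91 = 0.011 kg m⁻⁴
  151–165 m: Δρ/Δz = 0.04/14 = 2.9 × 10⁻³ kg m⁻⁴
  165–207 m: Δρ/Δz = 1.15/42 = 0.027 kg m⁻⁴
  207–240 m: Δρ/Δz = 0.46/33 = 0.014 kg m⁻⁴
  240–247 m: Δρ/Δz = 0.09/7 = 0.013 kg m⁻⁴
The largest gradient is in the 165–207 m interval — the pycnocline.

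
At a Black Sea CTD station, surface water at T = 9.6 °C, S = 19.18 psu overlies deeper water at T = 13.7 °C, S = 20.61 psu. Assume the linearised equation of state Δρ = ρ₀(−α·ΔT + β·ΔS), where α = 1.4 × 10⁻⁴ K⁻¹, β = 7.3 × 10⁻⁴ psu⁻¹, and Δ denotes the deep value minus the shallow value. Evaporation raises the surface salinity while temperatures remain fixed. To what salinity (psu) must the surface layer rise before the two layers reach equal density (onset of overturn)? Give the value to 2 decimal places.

19.82 psu

Neutral buoyancy requires −α(T_deep − T_surf) + β(S_deep − S_surf′) = 0.
S_surf′ = S_deep − (α/β)·ΔT = 20.61 − (1.4 × 10⁻⁴/7.3 × 10⁻⁴)·(+4.1) = 19.8237 psu.
Increase required: 19.8237 − 19.18 = 0.6437 psu.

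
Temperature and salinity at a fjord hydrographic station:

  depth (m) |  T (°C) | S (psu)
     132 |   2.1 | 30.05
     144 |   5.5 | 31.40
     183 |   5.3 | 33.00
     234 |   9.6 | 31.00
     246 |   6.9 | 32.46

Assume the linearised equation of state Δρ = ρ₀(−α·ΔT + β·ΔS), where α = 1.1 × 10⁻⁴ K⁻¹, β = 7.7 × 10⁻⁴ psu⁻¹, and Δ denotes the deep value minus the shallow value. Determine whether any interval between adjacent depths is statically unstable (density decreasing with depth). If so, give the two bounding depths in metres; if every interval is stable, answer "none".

Evaluate Δρ/ρ₀ = −αΔT + βΔS across each adjacent pair:
  132–144 m: −αΔT+βΔS = −(1.1 × 10⁻⁴)(+3.4)+(7.7 × 10⁻⁴)(+1.35) = 6.7 × 10⁻⁴ → stable
  144–183 m: −αΔT+βΔS = −(1.1 × 10⁻⁴)(-0.2)+(7.7 × 10⁻⁴)(+1.60) = 1.3 × 10⁻³ → stable
  183–234 m: −αΔT+βΔS = −(1.1 × 10⁻⁴)(+4.3)+(7.7 × 10⁻⁴)(-2.00) = -2.0 × 10⁻³ → UNSTABLE
  234–246 m: −αΔT+βΔS = −(1.1 × 10⁻⁴)(-2.7)+(7.7 × 10⁻⁴)(+1.46) = 1.4 × 10⁻³ → stable
The 183–234 m interval has Δρ < 0: lighter water underlies denser water.

183–234 m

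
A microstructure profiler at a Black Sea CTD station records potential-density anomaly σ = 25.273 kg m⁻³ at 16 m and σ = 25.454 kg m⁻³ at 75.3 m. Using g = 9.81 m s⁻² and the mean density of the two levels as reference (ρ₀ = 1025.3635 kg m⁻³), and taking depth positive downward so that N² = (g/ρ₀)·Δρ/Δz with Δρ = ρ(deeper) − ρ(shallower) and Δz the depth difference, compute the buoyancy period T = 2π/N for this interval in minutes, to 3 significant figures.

Δρ = 1025.454 − 1025.273 = 0.181 kg m⁻³ over Δz = 75.3 − 16 = 59.3 m.
N² = (9.81/1025.3635) × (0.181/59.3) = 2.9202 × 10⁻⁵ s⁻².
N = √(2.9202 × 10⁻⁵) = 5.4039 × 10⁻³ rad s⁻¹, so T = 2π/N = 1.1627 × 10³ s = 19.378 min ≈ 19.4 min.

19.4 min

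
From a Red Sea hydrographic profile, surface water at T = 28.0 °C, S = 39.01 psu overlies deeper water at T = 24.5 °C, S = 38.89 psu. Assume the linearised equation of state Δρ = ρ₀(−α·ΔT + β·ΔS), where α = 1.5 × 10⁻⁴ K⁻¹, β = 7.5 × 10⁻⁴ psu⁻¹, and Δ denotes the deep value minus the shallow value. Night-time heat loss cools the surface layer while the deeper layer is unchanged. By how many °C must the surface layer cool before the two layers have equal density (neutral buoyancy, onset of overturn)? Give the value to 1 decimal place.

Neutral buoyancy requires Δρ = 0, i.e. −α(T_deep − T_surf′) + β(S_deep − S_surf) = 0.
T_surf′ = T_deep − (β/α)·ΔS = 24.5 − (7.5 × 10⁻⁴/1.5 × 10⁻⁴)·(-0.12) = 25.100 °C.
Cooling required: 28.0 − (25.100) = 2.900 °C.

2.9 °C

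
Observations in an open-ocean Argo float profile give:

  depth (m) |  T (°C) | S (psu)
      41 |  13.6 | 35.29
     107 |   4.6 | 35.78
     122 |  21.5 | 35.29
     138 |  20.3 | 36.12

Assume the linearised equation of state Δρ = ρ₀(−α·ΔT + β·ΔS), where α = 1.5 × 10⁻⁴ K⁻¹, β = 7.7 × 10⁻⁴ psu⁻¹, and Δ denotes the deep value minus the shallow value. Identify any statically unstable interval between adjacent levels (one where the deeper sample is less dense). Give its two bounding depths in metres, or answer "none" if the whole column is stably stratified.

107–122 m

Evaluate Δρ/ρ₀ = −αΔT + βΔS across each adjacent pair:
  41–107 m: −αΔT+βΔS = −(1.5 × 10⁻⁴)(-9.0)+(7.7 × 10⁻⁴)(+0.49) = 1.7 × 10⁻³ → stable
  107–122 m: −αΔT+βΔS = −(1.5 × 10⁻⁴)(+16.9)+(7.7 × 10⁻⁴)(-0.49) = -2.9 × 10⁻³ → UNSTABLE
  122–138 m: −αΔT+βΔS = −(1.5 × 10⁻⁴)(-1.2)+(7.7 × 10⁻⁴)(+0.83) = 8.2 × 10⁻⁴ → stable
The 107–122 m interval has Δρ < 0: lighter water underlies denser water.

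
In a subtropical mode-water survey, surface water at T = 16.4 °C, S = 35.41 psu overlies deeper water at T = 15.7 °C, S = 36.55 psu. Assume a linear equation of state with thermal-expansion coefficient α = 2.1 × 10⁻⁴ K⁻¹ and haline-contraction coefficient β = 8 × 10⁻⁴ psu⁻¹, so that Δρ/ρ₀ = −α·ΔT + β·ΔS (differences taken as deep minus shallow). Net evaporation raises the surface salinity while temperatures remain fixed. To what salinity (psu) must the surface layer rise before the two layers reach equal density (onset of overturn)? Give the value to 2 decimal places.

36.73 psu

Neutral buoyancy requires −α(T_deep − T_surf) + β(S_deep − S_surf′) = 0.
S_surf′ = S_deep − (α/β)·ΔT = 36.55 − (2.1 × 10⁻⁴/8 × 10⁻⁴)·(-0.7) = 36.7338 psu.
Increase required: 36.7338 − 35.41 = 1.3238 psu.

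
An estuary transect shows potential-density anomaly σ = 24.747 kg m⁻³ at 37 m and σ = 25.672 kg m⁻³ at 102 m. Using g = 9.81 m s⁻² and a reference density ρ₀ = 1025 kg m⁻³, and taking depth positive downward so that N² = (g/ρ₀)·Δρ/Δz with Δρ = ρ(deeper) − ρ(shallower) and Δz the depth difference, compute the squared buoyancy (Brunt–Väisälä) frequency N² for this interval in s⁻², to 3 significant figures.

1.36 × 10⁻⁴ s⁻²

Δρ = 1025.672 − 1024.747 = 0.925 kg m⁻³ over Δz = 102 − 37 = 65 m.
N² = (9.81/1025) × (0.925/65) = 1.3620 × 10⁻⁴ s⁻² ≈ 1.36 × 10⁻⁴ s⁻².
A positive N² confirms static stability across the interval.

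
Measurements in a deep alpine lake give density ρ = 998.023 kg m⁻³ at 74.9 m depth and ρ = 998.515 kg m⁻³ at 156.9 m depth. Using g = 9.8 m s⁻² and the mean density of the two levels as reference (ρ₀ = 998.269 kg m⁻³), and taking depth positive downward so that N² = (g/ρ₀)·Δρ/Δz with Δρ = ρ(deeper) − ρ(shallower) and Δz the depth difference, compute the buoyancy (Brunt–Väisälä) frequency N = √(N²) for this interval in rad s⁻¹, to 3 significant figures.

Δρ = 998.515 − 998.023 = 0.492 kg m⁻³ over Δz = 156.9 − 74.9 = 82 m.
N² = (9.8/998.269) × (0.492/82) = 5.8902 × 10⁻⁵ s⁻².
N = √(5.8902 × 10⁻⁵) = 7.6748 × 10⁻³ rad s⁻¹ ≈ 7.67 × 10⁻³ rad s⁻¹.

7.67 × 10⁻³ rad s⁻¹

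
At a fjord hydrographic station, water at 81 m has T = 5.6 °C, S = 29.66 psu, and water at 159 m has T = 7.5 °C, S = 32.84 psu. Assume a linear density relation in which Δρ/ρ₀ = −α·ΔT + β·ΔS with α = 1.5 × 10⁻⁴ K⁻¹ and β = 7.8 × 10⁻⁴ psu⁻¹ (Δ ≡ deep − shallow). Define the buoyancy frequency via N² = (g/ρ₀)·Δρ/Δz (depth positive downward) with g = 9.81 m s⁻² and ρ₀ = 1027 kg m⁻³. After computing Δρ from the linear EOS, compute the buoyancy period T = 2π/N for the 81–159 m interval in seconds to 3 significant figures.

378 s

ΔT = +1.9 K, ΔS = +3.18 psu (deep − shallow).
Δρ/ρ₀ = −αΔT + βΔS = -2.85 × 10⁻⁴ + 2.4804 × 10⁻³ = 2.1954 × 10⁻³, so Δρ ≈ 2.255 kg m⁻³.
N² = (g/ρ₀)·Δρ/Δz = g·(Δρ/ρ₀)/Δz = 9.81 × 2.1954 × 10⁻³ / 78 = 2.7611 × 10⁻⁴ s⁻².
N = √(2.7611 × 10⁻⁴) = 0.016617 rad s⁻¹ → T = 2π/N = 378.12 s ≈ 378 s.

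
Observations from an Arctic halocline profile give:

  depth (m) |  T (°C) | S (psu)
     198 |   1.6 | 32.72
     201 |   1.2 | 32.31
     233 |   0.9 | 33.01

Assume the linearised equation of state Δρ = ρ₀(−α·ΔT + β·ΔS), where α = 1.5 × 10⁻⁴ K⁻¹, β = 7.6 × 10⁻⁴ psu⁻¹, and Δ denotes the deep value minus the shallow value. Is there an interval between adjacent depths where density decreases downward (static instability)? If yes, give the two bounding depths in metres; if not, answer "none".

Evaluate Δρ/ρ₀ = −αΔT + βΔS across each adjacent pair:
  198–201 m: −αΔT+βΔS = −(1.5 × 10⁻⁴)(-0.4)+(7.6 × 10⁻⁴)(-0.41) = -2.5 × 10⁻⁴ → UNSTABLE
  201–233 m: −αΔT+βΔS = −(1.5 × 10⁻⁴)(-0.3)+(7.6 × 10⁻⁴)(+0.70) = 5.8 × 10⁻⁴ → stable
The 198–201 m interval has Δρ < 0: lighter water underlies denser water.

198–201 m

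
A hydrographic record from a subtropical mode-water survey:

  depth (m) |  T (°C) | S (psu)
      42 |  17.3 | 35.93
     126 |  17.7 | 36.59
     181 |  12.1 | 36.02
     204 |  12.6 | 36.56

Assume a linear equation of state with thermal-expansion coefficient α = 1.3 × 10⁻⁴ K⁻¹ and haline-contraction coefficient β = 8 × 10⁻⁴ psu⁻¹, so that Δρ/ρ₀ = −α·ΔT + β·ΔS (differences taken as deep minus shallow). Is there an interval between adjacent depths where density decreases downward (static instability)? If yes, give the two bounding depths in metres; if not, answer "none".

none

Evaluate Δρ/ρ₀ = −αΔT + βΔS across each adjacent pair:
  42–126 m: −αΔT+βΔS = −(1.3 × 10⁻⁴)(+0.4)+(8 × 10⁻⁴)(+0.66) = 4.8 × 10⁻⁴ → stable
  126–181 m: −αΔT+βΔS = −(1.3 × 10⁻⁴)(-5.6)+(8 × 10⁻⁴)(-0.57) = 2.7 × 10⁻⁴ → stable
  181–204 m: −αΔT+βΔS = −(1.3 × 10⁻⁴)(+0.5)+(8 × 10⁻⁴)(+0.54) = 3.7 × 10⁻⁴ → stable
Every interval has Δρ > 0: the column is stably stratified throughout.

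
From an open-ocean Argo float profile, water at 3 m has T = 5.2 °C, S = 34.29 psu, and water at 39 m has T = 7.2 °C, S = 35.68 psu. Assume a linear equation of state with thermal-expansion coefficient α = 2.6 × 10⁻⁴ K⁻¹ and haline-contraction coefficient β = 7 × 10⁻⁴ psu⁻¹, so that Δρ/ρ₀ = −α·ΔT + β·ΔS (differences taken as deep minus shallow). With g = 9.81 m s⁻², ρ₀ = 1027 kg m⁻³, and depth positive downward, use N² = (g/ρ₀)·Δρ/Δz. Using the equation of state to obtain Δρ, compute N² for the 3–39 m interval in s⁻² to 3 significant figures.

ΔT = +2.0 K, ΔS = +1.39 psu (deep − shallow).
Δρ/ρ₀ = −αΔT + βΔS = -5.20 × 10⁻⁴ + 9.73 × 10⁻⁴ = 4.53 × 10⁻⁴, so Δρ ≈ 0.4652 kg m⁻³.
N² = (g/ρ₀)·Δρ/Δz = g·(Δρ/ρ₀)/Δz = 9.81 × 4.53 × 10⁻⁴ / 36 = 1.2344 × 10⁻⁴ s⁻² ≈ 1.23 × 10⁻⁴ s⁻².

1.23 × 10⁻⁴ s⁻²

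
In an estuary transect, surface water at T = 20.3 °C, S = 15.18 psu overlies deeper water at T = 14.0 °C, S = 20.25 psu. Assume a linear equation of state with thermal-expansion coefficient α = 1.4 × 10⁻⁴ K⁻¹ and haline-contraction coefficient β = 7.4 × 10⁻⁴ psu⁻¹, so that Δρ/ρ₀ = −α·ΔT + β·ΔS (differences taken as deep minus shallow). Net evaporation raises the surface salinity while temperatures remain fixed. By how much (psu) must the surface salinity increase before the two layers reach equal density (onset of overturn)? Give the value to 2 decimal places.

Neutral buoyancy requires −α(T_deep − T_surf) + β(S_deep − S_surf′) = 0.
S_surf′ = S_deep − (α/β)·ΔT = 20.25 − (1.4 × 10⁻⁴/7.4 × 10⁻⁴)·(-6.3) = 21.4419 psu.
Increase required: 21.4419 − 15.18 = 6.2619 psu.

6.26 psu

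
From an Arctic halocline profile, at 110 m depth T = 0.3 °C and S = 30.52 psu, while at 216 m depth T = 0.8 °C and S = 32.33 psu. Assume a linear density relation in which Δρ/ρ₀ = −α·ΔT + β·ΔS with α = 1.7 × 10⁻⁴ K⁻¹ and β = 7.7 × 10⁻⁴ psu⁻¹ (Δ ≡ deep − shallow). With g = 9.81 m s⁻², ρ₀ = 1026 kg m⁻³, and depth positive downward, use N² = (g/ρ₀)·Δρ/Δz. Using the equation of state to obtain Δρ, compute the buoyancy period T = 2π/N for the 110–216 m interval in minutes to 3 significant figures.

ΔT = +0.5 K, ΔS = +1.81 psu (deep − shallow).
Δρ/ρ₀ = −αΔT + βΔS = -8.50 × 10⁻⁵ + 1.3937 × 10⁻³ = 1.3087 × 10⁻³, so Δρ ≈ 1.343 kg m⁻³.
N² = (g/ρ₀)·Δρ/Δz = g·(Δρ/ρ₀)/Δz = 9.81 × 1.3087 × 10⁻³ / 106 = 1.2112 × 10⁻⁴ s⁻².
N = √(1.2112 × 10⁻⁴) = 0.011005 rad s⁻¹ → T = 2π/N = 570.94 s = 9.5157 min ≈ 9.52 min.

9.52 min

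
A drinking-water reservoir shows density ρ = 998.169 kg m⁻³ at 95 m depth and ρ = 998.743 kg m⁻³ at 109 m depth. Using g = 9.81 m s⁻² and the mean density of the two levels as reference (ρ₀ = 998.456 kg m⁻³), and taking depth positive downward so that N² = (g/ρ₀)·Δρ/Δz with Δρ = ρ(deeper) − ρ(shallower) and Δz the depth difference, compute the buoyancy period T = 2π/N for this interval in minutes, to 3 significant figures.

5.22 min

Δρ = 998.743 − 998.169 = 0.574 kg m⁻³ over Δz = 109 − 95 = 14 m.
N² = (9.81/998.456) × (0.574/14) = 4.0283 × 10⁻⁴ s⁻².
N = √(4.0283 × 10⁻⁴) = 0.020071 rad s⁻¹, so T = 2π/N = 313.05 s = 5.2175 min ≈ 5.22 min.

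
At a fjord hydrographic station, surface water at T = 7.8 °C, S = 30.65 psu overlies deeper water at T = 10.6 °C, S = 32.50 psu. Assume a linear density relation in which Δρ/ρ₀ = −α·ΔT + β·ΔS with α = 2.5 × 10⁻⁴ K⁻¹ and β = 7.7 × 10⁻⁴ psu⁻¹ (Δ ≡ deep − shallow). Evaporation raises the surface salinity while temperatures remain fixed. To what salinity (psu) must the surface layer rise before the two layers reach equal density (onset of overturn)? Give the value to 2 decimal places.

31.59 psu

Neutral buoyancy requires −α(T_deep − T_surf) + β(S_deep − S_surf′) = 0.
S_surf′ = S_deep − (α/β)·ΔT = 32.50 − (2.5 × 10⁻⁴/7.7 × 10⁻⁴)·(+2.8) = 31.5909 psu.
Increase required: 31.5909 − 30.65 = 0.9409 psu.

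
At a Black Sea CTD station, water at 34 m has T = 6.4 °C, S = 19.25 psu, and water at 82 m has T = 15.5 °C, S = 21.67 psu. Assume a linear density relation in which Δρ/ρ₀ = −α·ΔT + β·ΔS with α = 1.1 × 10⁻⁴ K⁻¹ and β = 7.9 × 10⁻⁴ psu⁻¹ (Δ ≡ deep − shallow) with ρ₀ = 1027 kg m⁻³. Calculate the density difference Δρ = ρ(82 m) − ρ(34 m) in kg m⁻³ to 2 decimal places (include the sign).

ΔT = +9.1 K, ΔS = +2.42 psu (deep − shallow).
Δρ/ρ₀ = −(1.1 × 10⁻⁴)(+9.1) + (7.9 × 10⁻⁴)(+2.42) = 9.108 × 10⁻⁴.
Δρ = 1027 × (9.108 × 10⁻⁴) = +0.94 kg m⁻³.
Positive Δρ: denser below, stable.

+0.94 kg m⁻³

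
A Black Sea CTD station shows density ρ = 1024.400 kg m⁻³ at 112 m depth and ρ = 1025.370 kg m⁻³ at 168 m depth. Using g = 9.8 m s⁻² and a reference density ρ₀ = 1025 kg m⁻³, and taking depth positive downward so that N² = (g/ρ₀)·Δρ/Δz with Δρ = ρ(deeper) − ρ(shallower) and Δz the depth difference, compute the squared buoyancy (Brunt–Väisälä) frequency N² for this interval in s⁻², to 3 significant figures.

Δρ = 1025.370 − 1024.400 = 0.970 kg m⁻³ over Δz = 168 − 112 = 56 m.
N² = (9.8/1025) × (0.970/56) = 1.6561 × 10⁻⁴ s⁻² ≈ 1.66 × 10⁻⁴ s⁻².

1.66 × 10⁻⁴ s⁻²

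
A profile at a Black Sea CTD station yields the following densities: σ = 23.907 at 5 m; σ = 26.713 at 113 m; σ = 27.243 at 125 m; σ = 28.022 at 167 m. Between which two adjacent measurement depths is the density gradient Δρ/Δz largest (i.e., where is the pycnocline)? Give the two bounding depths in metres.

113–125 m

Compute the density gradient over each adjacent pair:
  5–113 m: Δρ/Δz = 2.806/108 = 0.026 kg m⁻⁴
  113–125 m: Δρ/Δz = 0.530/12 = 0.044 kg m⁻⁴
  125–167 m: Δρ/Δz = 0.779/42 = 0.019 kg m⁻⁴
The largest gradient is in the 113–125 m interval — the pycnocline.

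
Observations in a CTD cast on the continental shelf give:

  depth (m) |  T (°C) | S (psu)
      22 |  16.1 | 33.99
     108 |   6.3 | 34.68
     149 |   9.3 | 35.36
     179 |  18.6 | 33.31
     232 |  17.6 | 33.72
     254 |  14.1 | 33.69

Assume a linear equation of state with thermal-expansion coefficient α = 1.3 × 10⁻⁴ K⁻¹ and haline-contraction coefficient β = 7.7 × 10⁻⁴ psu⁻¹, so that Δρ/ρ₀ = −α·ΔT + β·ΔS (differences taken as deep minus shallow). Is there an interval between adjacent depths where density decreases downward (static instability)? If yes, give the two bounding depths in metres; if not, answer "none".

149–179 m

Evaluate Δρ/ρ₀ = −αΔT + βΔS across each adjacent pair:
  22–108 m: −αΔT+βΔS = −(1.3 × 10⁻⁴)(-9.8)+(7.7 × 10⁻⁴)(+0.69) = 1.8 × 10⁻³ → stable
  108–149 m: −αΔT+βΔS = −(1.3 × 10⁻⁴)(+3.0)+(7.7 × 10⁻⁴)(+0.68) = 1.3 × 10⁻⁴ → stable
  149–179 m: −αΔT+βΔS = −(1.3 × 10⁻⁴)(+9.3)+(7.7 × 10⁻⁴)(-2.05) = -2.8 × 10⁻³ → UNSTABLE
  179–232 m: −αΔT+βΔS = −(1.3 × 10⁻⁴)(-1.0)+(7.7 × 10⁻⁴)(+0.41) = 4.5 × 10⁻⁴ → stable
  232–254 m: −αΔT+βΔS = −(1.3 × 10⁻⁴)(-3.5)+(7.7 × 10⁻⁴)(-0.03) = 4.3 × 10⁻⁴ → stable
The 149–179 m interval has Δρ < 0: lighter water underlies denser water.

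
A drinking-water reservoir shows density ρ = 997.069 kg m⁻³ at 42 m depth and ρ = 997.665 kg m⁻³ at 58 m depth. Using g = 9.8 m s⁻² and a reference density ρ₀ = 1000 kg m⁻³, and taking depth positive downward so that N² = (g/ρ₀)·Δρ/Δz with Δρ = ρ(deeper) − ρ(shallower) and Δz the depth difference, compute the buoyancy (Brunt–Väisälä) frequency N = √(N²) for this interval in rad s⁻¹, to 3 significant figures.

0.0191 rad s⁻¹

Δρ = 997.665 − 997.069 = 0.596 kg m⁻³ over Δz = 58 − 42 = 16 m.
N² = (9.8/1000) × (0.596/16) = 3.6505 × 10⁻⁴ s⁻².
N = √(3.6505 × 10⁻⁴) = 0.019106 rad s⁻¹ ≈ 0.0191 rad s⁻¹.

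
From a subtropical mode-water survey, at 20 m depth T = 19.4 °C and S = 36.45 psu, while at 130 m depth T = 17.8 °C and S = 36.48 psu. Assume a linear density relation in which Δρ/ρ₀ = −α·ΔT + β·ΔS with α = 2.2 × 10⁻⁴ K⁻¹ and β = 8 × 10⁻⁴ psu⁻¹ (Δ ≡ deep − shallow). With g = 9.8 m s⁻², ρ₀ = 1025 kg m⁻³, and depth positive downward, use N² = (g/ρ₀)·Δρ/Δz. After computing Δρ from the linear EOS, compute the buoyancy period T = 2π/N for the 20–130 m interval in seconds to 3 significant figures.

1.09 × 10³ s

ΔT = -1.6 K, ΔS = +0.03 psu (deep − shallow).
Δρ/ρ₀ = −αΔT + βΔS = 3.52 × 10⁻⁴ + 2.40 × 10⁻⁵ = 3.76 × 10⁻⁴, so Δρ ≈ 0.3854 kg m⁻³.
N² = (g/ρ₀)·Δρ/Δz = g·(Δρ/ρ₀)/Δz = 9.8 × 3.76 × 10⁻⁴ / 110 = 3.3498 × 10⁻⁵ s⁻².
N = √(3.3498 × 10⁻⁵) = 5.7877 × 10⁻³ rad s⁻¹ → T = 2π/N = 1.0856 × 10³ s ≈ 1.09 × 10³ s.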